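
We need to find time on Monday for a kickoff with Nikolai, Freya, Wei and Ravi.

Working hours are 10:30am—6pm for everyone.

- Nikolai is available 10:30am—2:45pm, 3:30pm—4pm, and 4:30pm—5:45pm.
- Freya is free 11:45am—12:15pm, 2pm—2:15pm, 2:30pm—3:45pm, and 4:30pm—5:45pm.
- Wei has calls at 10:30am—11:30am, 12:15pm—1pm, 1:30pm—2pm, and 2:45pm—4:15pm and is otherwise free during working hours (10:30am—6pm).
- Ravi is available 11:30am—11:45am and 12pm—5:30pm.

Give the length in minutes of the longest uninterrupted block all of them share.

60 minutes

Wei free within 10:30–18:00: 11:30–12:15, 13:00–13:30, 14:00–14:45, 16:15–18:00.
Nikolai ∩ Freya: 11:45–12:15, 14:00–14:15, 14:30–14:45, 15:30–15:45, 16:30–17:45.
Nikolai ∩ Freya ∩ Wei: 11:45–12:15, 14:00–14:15, 14:30–14:45, 16:30–17:45.
Nikolai ∩ Freya ∩ Wei ∩ Ravi: 12:00–12:15, 14:00–14:15, 14:30–14:45, 16:30–17:30.
Common window lengths: 15, 15, 15, 60 min; longest is 60.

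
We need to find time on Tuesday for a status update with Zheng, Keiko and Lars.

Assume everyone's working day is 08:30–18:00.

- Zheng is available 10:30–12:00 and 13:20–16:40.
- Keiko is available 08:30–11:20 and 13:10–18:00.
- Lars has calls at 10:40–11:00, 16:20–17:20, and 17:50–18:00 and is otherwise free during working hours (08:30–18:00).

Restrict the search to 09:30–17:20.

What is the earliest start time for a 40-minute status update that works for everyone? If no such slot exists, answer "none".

13:20

Lars free within 08:30–18:00: 08:30–10:40, 11:00–16:20, 17:20–17:50.
Zheng ∩ Keiko: 10:30–11:20, 13:20–16:40.
Zheng ∩ Keiko ∩ Lars: 10:30–10:40, 11:00–11:20, 13:20–16:20.
Restricted to 09:30–17:20: 10:30–10:40, 11:00–11:20, 13:20–16:20.
Windows ≥ 40 min: 13:20–16:20.
Earliest such window starts at 13:20.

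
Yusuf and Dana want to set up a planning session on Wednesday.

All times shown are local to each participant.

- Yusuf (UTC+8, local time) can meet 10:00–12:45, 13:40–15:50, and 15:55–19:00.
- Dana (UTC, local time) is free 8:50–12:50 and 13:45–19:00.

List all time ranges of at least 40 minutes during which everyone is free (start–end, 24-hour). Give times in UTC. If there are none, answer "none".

Yusuf → UTC: 02:00–04:45, 05:40–07:50, 07:55–11:00.
Dana → UTC: 08:50–12:50, 13:45–19:00.
Yusuf ∩ Dana: 08:50–11:00.
Windows ≥ 40 min: 08:50–11:00.

08:50–11:00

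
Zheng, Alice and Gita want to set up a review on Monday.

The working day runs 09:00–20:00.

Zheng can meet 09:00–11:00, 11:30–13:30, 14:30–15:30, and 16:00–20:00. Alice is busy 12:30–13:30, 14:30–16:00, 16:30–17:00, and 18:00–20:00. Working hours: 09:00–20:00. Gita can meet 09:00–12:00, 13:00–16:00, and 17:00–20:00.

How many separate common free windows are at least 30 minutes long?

3

Alice free within 09:00–20:00: 09:00–12:30, 13:30–14:30, 16:00–16:30, 17:00–18:00.
Zheng ∩ Alice: 09:00–11:00, 11:30–12:30, 16:00–16:30, 17:00–18:00.
Zheng ∩ Alice ∩ Gita: 09:00–11:00, 11:30–12:00, 17:00–18:00.
Windows ≥ 30 min: 09:00–11:00, 11:30–12:00, 17:00–18:00.
That's 3 windows.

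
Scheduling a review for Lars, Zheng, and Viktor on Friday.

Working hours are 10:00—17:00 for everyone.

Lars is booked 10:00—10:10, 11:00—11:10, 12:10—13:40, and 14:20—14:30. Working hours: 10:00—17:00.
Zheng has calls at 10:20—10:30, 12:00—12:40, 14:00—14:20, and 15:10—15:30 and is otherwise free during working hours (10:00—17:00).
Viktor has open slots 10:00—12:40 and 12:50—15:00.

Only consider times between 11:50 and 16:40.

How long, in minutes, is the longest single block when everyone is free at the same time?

Lars free within 10:00–17:00: 10:10–11:00, 11:10–12:10, 13:40–14:20, 14:30–17:00.
Zheng free within 10:00–17:00: 10:00–10:20, 10:30–12:00, 12:40–14:00, 14:20–15:10, 15:30–17:00.
Lars ∩ Zheng: 10:10–10:20, 10:30–11:00, 11:10–12:00, 13:40–14:00, 14:30–15:10, 15:30–17:00.
Lars ∩ Zheng ∩ Viktor: 10:10–10:20, 10:30–11:00, 11:10–12:00, 13:40–14:00, 14:30–15:00.
Restricted to 11:50–16:40: 11:50–12:00, 13:40–14:00, 14:30–15:00.
Common window lengths: 10, 20, 30 min; longest is 30.

30 minutes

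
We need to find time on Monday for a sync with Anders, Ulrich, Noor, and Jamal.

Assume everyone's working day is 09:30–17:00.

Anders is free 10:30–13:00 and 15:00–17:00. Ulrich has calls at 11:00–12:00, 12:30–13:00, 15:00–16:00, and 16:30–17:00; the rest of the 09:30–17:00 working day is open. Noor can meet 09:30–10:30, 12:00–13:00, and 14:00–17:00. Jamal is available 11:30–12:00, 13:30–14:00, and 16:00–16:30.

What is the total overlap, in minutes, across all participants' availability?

Ulrich free within 09:30–17:00: 09:30–11:00, 12:00–12:30, 13:00–15:00, 16:00–16:30.
Anders ∩ Ulrich: 10:30–11:00, 12:00–12:30, 16:00–16:30.
Anders ∩ Ulrich ∩ Noor: 12:00–12:30, 16:00–16:30.
Anders ∩ Ulrich ∩ Noor ∩ Jamal: 16:00–16:30.
Total common minutes: 30.

30 minutes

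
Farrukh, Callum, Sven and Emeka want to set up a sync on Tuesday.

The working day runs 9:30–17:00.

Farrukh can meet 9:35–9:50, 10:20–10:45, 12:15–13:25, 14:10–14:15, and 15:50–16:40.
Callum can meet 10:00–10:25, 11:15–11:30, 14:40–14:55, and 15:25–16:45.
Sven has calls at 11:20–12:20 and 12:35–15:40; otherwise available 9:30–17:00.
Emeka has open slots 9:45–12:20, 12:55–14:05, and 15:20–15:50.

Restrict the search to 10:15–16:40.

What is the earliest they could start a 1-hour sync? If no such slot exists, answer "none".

none

Sven free within 09:30–17:00: 09:30–11:20, 12:20–12:35, 15:40–17:00.
Farrukh ∩ Callum: 10:20–10:25, 15:50–16:40.
Farrukh ∩ Callum ∩ Sven: 10:20–10:25, 15:50–16:40.
Farrukh ∩ Callum ∩ Sven ∩ Emeka: 10:20–10:25.
Restricted to 10:15–16:40: 10:20–10:25.
Windows ≥ 60 min: (none).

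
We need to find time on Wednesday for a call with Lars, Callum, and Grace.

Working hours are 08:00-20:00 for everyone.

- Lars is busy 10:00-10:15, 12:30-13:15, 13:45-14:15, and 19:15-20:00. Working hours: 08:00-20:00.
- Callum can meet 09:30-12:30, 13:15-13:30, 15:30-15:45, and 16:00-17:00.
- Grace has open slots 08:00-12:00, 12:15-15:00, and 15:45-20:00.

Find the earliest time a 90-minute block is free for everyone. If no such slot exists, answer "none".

Lars free within 08:00–20:00: 08:00–10:00, 10:15–12:30, 13:15–13:45, 14:15–19:15.
Lars ∩ Callum: 09:30–10:00, 10:15–12:30, 13:15–13:30, 15:30–15:45, 16:00–17:00.
Lars ∩ Callum ∩ Grace: 09:30–10:00, 10:15–12:00, 12:15–12:30, 13:15–13:30, 16:00–17:00.
Windows ≥ 90 min: 10:15–12:00.
Earliest such window starts at 10:15.

10:15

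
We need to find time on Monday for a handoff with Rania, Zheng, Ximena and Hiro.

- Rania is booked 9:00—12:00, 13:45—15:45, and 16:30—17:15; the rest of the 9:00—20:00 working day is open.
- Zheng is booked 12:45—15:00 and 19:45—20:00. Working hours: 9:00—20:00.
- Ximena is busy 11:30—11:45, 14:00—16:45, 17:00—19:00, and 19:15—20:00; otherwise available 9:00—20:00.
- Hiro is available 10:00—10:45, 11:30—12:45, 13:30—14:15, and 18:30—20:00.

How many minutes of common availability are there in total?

Rania free within 09:00–20:00: 12:00–13:45, 15:45–16:30, 17:15–20:00.
Zheng free within 09:00–20:00: 09:00–12:45, 15:00–19:45.
Ximena free within 09:00–20:00: 09:00–11:30, 11:45–14:00, 16:45–17:00, 19:00–19:15.
Rania ∩ Zheng: 12:00–12:45, 15:45–16:30, 17:15–19:45.
Rania ∩ Zheng ∩ Ximena: 12:00–12:45, 19:00–19:15.
Rania ∩ Zheng ∩ Ximena ∩ Hiro: 12:00–12:45, 19:00–19:15.
Total common minutes: 45 + 15 = 60.

60 minutes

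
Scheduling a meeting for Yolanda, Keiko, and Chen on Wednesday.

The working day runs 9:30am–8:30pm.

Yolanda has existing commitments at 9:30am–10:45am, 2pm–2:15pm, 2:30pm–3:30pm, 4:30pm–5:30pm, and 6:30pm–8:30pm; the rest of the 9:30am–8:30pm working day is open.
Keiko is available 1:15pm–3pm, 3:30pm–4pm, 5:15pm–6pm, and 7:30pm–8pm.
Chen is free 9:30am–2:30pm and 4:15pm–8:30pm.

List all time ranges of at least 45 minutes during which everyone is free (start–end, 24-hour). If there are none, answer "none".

Yolanda free within 09:30–20:30: 10:45–14:00, 14:15–14:30, 15:30–16:30, 17:30–18:30.
Yolanda ∩ Keiko: 13:15–14:00, 14:15–14:30, 15:30–16:00, 17:30–18:00.
Yolanda ∩ Keiko ∩ Chen: 13:15–14:00, 14:15–14:30, 17:30–18:00.
Windows ≥ 45 min: 13:15–14:00.

13:15–14:00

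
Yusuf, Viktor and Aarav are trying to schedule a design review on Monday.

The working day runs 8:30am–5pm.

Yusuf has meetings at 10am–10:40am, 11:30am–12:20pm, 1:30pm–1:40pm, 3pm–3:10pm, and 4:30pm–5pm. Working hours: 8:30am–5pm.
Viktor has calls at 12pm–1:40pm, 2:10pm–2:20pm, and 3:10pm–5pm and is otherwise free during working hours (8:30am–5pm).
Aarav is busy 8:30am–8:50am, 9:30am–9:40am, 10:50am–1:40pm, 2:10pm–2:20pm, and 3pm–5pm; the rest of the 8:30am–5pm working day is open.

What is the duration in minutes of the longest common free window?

Yusuf free within 08:30–17:00: 08:30–10:00, 10:40–11:30, 12:20–13:30, 13:40–15:00, 15:10–16:30.
Viktor free within 08:30–17:00: 08:30–12:00, 13:40–14:10, 14:20–15:10.
Aarav free within 08:30–17:00: 08:50–09:30, 09:40–10:50, 13:40–14:10, 14:20–15:00.
Yusuf ∩ Viktor: 08:30–10:00, 10:40–11:30, 13:40–14:10, 14:20–15:00.
Yusuf ∩ Viktor ∩ Aarav: 08:50–09:30, 09:40–10:00, 10:40–10:50, 13:40–14:10, 14:20–15:00.
Common window lengths: 40, 20, 10, 30, 40 min; longest is 40.

40 minutes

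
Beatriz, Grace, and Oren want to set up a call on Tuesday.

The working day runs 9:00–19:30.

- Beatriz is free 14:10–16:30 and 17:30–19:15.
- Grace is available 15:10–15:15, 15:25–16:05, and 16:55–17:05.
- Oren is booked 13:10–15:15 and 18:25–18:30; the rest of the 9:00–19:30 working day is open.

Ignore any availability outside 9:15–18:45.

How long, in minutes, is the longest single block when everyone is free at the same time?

Oren free within 09:00–19:30: 09:00–13:10, 15:15–18:25, 18:30–19:30.
Beatriz ∩ Grace: 15:10–15:15, 15:25–16:05.
Beatriz ∩ Grace ∩ Oren: 15:25–16:05.
Restricted to 09:15–18:45: 15:25–16:05.
Single common window of 40 minutes.

40 minutes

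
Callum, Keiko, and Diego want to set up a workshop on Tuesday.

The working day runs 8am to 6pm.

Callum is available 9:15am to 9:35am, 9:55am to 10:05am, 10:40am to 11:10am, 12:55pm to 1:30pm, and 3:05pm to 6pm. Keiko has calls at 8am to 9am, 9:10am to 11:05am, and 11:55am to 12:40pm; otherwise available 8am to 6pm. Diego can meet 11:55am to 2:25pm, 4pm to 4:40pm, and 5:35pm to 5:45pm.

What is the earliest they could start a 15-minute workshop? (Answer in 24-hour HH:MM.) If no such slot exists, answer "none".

12:55

Keiko free within 08:00–18:00: 09:00–09:10, 11:05–11:55, 12:40–18:00.
Callum ∩ Keiko: 11:05–11:10, 12:55–13:30, 15:05–18:00.
Callum ∩ Keiko ∩ Diego: 12:55–13:30, 16:00–16:40, 17:35–17:45.
Windows ≥ 15 min: 12:55–13:30, 16:00–16:40.
Earliest such window starts at 12:55.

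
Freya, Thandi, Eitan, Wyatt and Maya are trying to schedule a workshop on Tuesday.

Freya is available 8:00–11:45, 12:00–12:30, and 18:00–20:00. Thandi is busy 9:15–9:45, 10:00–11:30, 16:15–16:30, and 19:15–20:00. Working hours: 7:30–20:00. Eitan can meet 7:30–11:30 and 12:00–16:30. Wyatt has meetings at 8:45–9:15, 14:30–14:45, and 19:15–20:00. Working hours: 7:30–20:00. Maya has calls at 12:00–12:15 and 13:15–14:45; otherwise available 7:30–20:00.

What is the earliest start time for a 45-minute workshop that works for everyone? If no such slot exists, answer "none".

Thandi free within 07:30–20:00: 07:30–09:15, 09:45–10:00, 11:30–16:15, 16:30–19:15.
Wyatt free within 07:30–20:00: 07:30–08:45, 09:15–14:30, 14:45–19:15.
Maya free within 07:30–20:00: 07:30–12:00, 12:15–13:15, 14:45–20:00.
Freya ∩ Thandi: 08:00–09:15, 09:45–10:00, 11:30–11:45, 12:00–12:30, 18:00–19:15.
Freya ∩ Thandi ∩ Eitan: 08:00–09:15, 09:45–10:00, 12:00–12:30.
Freya ∩ Thandi ∩ Eitan ∩ Wyatt: 08:00–08:45, 09:45–10:00, 12:00–12:30.
Freya ∩ Thandi ∩ Eitan ∩ Wyatt ∩ Maya: 08:00–08:45, 09:45–10:00, 12:15–12:30.
Windows ≥ 45 min: 08:00–08:45.
Earliest such window starts at 08:00.

08:00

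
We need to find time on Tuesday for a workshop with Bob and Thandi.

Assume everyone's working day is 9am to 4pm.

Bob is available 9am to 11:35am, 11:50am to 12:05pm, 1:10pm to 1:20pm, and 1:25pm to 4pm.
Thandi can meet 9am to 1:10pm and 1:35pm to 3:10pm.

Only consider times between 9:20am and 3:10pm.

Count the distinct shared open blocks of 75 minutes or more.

2

Bob ∩ Thandi: 09:00–11:35, 11:50–12:05, 13:35–15:10.
Restricted to 09:20–15:10: 09:20–11:35, 11:50–12:05, 13:35–15:10.
Windows ≥ 75 min: 09:20–11:35, 13:35–15:10.
That's 2 windows.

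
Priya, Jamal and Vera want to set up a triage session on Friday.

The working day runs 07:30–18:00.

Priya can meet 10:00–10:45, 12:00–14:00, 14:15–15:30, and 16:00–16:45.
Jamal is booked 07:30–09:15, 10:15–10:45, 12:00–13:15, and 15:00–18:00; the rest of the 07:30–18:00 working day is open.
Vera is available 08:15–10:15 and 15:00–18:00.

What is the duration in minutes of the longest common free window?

15 minutes

Jamal free within 07:30–18:00: 09:15–10:15, 10:45–12:00, 13:15–15:00.
Priya ∩ Jamal: 10:00–10:15, 13:15–14:00, 14:15–15:00.
Priya ∩ Jamal ∩ Vera: 10:00–10:15.
Single common window of 15 minutes.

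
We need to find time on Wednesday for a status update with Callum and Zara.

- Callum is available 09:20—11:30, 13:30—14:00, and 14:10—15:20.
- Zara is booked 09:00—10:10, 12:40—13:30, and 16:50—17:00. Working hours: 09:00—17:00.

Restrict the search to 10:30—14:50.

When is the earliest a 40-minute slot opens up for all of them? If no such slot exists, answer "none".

10:30

Zara free within 09:00–17:00: 10:10–12:40, 13:30–16:50.
Callum ∩ Zara: 10:10–11:30, 13:30–14:00, 14:10–15:20.
Restricted to 10:30–14:50: 10:30–11:30, 13:30–14:00, 14:10–14:50.
Windows ≥ 40 min: 10:30–11:30, 14:10–14:50.
Earliest such window starts at 10:30.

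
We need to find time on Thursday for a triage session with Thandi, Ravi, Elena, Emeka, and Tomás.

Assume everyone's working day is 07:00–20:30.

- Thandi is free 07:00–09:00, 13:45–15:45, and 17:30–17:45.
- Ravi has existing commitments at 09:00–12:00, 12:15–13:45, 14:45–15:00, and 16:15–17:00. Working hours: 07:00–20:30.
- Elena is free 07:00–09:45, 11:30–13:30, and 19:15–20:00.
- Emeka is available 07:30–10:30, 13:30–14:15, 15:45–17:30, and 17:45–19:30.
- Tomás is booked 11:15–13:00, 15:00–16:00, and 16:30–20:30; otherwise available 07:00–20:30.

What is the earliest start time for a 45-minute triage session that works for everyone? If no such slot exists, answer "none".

Ravi free within 07:00–20:30: 07:00–09:00, 12:00–12:15, 13:45–14:45, 15:00–16:15, 17:00–20:30.
Tomás free within 07:00–20:30: 07:00–11:15, 13:00–15:00, 16:00–16:30.
Thandi ∩ Ravi: 07:00–09:00, 13:45–14:45, 15:00–15:45, 17:30–17:45.
Thandi ∩ Ravi ∩ Elena: 07:00–09:00.
Thandi ∩ Ravi ∩ Elena ∩ Emeka: 07:30–09:00.
Thandi ∩ Ravi ∩ Elena ∩ Emeka ∩ Tomás: 07:30–09:00.
Windows ≥ 45 min: 07:30–09:00.
Earliest such window starts at 07:30.

07:30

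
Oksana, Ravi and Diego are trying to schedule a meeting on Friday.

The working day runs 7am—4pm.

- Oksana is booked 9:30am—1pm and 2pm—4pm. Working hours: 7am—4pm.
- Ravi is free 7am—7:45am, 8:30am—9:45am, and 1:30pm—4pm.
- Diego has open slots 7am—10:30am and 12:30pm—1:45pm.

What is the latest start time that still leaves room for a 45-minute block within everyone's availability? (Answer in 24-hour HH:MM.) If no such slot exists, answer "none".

Oksana free within 07:00–16:00: 07:00–09:30, 13:00–14:00.
Oksana ∩ Ravi: 07:00–07:45, 08:30–09:30, 13:30–14:00.
Oksana ∩ Ravi ∩ Diego: 07:00–07:45, 08:30–09:30, 13:30–13:45.
Windows ≥ 45 min: 07:00–07:45, 08:30–09:30.
Latest start in the last window 08:30–09:30 is 09:30 − 45 min = 08:45.

08:45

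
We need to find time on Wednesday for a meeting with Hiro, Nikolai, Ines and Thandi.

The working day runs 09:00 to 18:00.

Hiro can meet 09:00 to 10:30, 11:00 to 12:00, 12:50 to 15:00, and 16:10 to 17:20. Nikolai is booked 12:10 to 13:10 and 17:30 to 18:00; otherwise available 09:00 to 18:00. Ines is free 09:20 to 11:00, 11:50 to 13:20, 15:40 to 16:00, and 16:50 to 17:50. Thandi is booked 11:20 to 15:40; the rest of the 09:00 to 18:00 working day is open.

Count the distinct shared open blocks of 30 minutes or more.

Nikolai free within 09:00–18:00: 09:00–12:10, 13:10–17:30.
Thandi free within 09:00–18:00: 09:00–11:20, 15:40–18:00.
Hiro ∩ Nikolai: 09:00–10:30, 11:00–12:00, 13:10–15:00, 16:10–17:20.
Hiro ∩ Nikolai ∩ Ines: 09:20–10:30, 11:50–12:00, 13:10–13:20, 16:50–17:20.
Hiro ∩ Nikolai ∩ Ines ∩ Thandi: 09:20–10:30, 16:50–17:20.
Windows ≥ 30 min: 09:20–10:30, 16:50–17:20.
That's 2 windows.

2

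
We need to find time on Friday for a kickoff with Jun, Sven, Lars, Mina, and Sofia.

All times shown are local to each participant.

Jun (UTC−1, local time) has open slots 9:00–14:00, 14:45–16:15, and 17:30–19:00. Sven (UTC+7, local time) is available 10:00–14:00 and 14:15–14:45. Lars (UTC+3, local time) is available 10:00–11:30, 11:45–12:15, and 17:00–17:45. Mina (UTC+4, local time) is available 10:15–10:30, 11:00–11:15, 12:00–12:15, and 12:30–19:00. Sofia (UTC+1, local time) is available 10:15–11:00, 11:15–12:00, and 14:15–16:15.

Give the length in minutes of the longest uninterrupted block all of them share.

Jun → UTC: 10:00–15:00, 15:45–17:15, 18:30–20:00.
Sven → UTC: 03:00–07:00, 07:15–07:45.
Lars → UTC: 07:00–08:30, 08:45–09:15, 14:00–14:45.
Mina → UTC: 06:15–06:30, 07:00–07:15, 08:00–08:15, 08:30–15:00.
Sofia → UTC: 09:15–10:00, 10:15–11:00, 13:15–15:15.
Jun ∩ Sven: (none).
Jun ∩ Sven ∩ Lars: (none).
Jun ∩ Sven ∩ Lars ∩ Mina: (none).
Jun ∩ Sven ∩ Lars ∩ Mina ∩ Sofia: (none).
No common window.

0 minutes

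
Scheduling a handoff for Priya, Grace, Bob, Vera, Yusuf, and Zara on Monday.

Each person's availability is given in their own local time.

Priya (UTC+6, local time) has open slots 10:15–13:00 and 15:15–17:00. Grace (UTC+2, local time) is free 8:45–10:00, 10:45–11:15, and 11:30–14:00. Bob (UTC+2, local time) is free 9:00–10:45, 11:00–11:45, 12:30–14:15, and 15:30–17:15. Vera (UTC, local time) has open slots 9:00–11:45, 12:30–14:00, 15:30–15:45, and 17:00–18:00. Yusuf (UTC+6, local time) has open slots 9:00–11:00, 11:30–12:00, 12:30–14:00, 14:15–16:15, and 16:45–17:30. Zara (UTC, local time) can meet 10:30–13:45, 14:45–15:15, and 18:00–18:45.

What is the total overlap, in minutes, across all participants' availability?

15 minutes

Priya → UTC: 04:15–07:00, 09:15–11:00.
Grace → UTC: 06:45–08:00, 08:45–09:15, 09:30–12:00.
Bob → UTC: 07:00–08:45, 09:00–09:45, 10:30–12:15, 13:30–15:15.
Vera → UTC: 09:00–11:45, 12:30–14:00, 15:30–15:45, 17:00–18:00.
Yusuf → UTC: 03:00–05:00, 05:30–06:00, 06:30–08:00, 08:15–10:15, 10:45–11:30.
Zara → UTC: 10:30–13:45, 14:45–15:15, 18:00–18:45.
Priya ∩ Grace: 06:45–07:00, 09:30–11:00.
Priya ∩ Grace ∩ Bob: 09:30–09:45, 10:30–11:00.
Priya ∩ Grace ∩ Bob ∩ Vera: 09:30–09:45, 10:30–11:00.
Priya ∩ Grace ∩ Bob ∩ Vera ∩ Yusuf: 09:30–09:45, 10:45–11:00.
Priya ∩ Grace ∩ Bob ∩ Vera ∩ Yusuf ∩ Zara: 10:45–11:00.
Total common minutes: 15.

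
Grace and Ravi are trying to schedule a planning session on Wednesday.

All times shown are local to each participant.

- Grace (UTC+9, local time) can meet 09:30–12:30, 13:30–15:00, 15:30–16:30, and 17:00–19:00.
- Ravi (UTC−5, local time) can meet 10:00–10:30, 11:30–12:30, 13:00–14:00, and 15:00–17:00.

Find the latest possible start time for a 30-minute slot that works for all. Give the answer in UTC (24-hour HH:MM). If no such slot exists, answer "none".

Grace → UTC: 00:30–03:30, 04:30–06:00, 06:30–07:30, 08:00–10:00.
Ravi → UTC: 15:00–15:30, 16:30–17:30, 18:00–19:00, 20:00–22:00.
Grace ∩ Ravi: (none).
Windows ≥ 30 min: (none).

none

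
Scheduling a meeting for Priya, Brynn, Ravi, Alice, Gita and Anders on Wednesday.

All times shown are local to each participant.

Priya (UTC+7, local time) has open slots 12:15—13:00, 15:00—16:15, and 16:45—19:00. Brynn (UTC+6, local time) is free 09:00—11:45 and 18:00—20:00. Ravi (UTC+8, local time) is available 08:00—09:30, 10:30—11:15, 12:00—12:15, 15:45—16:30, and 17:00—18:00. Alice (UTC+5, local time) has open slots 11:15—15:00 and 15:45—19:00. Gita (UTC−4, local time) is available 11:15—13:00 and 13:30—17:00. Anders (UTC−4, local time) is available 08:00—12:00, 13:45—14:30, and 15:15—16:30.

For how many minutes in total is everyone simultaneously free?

Priya → UTC: 05:15–06:00, 08:00–09:15, 09:45–12:00.
Brynn → UTC: 03:00–05:45, 12:00–14:00.
Ravi → UTC: 00:00–01:30, 02:30–03:15, 04:00–04:15, 07:45–08:30, 09:00–10:00.
Alice → UTC: 06:15–10:00, 10:45–14:00.
Gita → UTC: 15:15–17:00, 17:30–21:00.
Anders → UTC: 12:00–16:00, 17:45–18:30, 19:15–20:30.
Priya ∩ Brynn: 05:15–05:45.
Priya ∩ Brynn ∩ Ravi: (none).
Priya ∩ Brynn ∩ Ravi ∩ Alice: (none).
Priya ∩ Brynn ∩ Ravi ∩ Alice ∩ Gita: (none).
Priya ∩ Brynn ∩ Ravi ∩ Alice ∩ Gita ∩ Anders: (none).
Total common minutes: 0.

0 minutes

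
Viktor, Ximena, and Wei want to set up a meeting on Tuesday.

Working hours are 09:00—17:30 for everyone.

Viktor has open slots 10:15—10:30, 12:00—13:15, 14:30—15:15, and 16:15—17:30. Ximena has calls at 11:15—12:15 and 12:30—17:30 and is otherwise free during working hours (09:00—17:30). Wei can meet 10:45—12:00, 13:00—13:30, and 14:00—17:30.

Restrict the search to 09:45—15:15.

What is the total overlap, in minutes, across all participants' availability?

0 minutes

Ximena free within 09:00–17:30: 09:00–11:15, 12:15–12:30.
Viktor ∩ Ximena: 10:15–10:30, 12:15–12:30.
Viktor ∩ Ximena ∩ Wei: (none).
Restricted to 09:45–15:15: (none).
Total common minutes: 0.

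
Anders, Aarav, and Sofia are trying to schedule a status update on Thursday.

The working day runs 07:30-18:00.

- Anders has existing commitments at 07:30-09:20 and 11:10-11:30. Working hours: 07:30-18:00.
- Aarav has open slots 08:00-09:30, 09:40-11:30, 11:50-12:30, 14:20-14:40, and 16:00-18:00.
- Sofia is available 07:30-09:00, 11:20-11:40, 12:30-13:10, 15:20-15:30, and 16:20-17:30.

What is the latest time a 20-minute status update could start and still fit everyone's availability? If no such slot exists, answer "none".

17:10

Anders free within 07:30–18:00: 09:20–11:10, 11:30–18:00.
Anders ∩ Aarav: 09:20–09:30, 09:40–11:10, 11:50–12:30, 14:20–14:40, 16:00–18:00.
Anders ∩ Aarav ∩ Sofia: 16:20–17:30.
Windows ≥ 20 min: 16:20–17:30.
Latest start in the last window 16:20–17:30 is 17:30 − 20 min = 17:10.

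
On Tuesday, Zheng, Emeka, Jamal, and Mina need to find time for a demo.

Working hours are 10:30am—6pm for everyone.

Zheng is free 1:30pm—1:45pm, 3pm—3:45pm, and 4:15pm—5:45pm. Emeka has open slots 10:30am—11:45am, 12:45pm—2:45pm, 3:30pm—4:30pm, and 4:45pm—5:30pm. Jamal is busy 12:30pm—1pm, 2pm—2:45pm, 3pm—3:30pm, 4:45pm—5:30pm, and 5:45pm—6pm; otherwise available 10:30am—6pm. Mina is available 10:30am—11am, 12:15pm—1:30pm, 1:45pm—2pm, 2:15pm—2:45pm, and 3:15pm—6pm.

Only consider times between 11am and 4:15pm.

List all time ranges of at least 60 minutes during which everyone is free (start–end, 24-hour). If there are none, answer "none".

none

Jamal free within 10:30–18:00: 10:30–12:30, 13:00–14:00, 14:45–15:00, 15:30–16:45, 17:30–17:45.
Zheng ∩ Emeka: 13:30–13:45, 15:30–15:45, 16:15–16:30, 16:45–17:30.
Zheng ∩ Emeka ∩ Jamal: 13:30–13:45, 15:30–15:45, 16:15–16:30.
Zheng ∩ Emeka ∩ Jamal ∩ Mina: 15:30–15:45, 16:15–16:30.
Restricted to 11:00–16:15: 15:30–15:45.
Windows ≥ 60 min: (none).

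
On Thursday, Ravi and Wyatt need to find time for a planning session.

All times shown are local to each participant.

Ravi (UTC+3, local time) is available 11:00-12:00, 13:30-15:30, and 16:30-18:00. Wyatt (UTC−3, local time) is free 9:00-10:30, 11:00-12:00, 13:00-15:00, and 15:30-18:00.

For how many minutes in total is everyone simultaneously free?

Ravi → UTC: 08:00–09:00, 10:30–12:30, 13:30–15:00.
Wyatt → UTC: 12:00–13:30, 14:00–15:00, 16:00–18:00, 18:30–21:00.
Ravi ∩ Wyatt: 12:00–12:30, 14:00–15:00.
Total common minutes: 30 + 60 = 90.

90 minutes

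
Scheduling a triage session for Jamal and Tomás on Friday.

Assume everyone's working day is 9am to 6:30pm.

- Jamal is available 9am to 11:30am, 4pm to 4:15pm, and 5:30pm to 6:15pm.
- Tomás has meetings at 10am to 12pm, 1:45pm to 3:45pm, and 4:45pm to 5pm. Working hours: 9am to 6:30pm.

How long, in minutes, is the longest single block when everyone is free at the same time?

60 minutes

Tomás free within 09:00–18:30: 09:00–10:00, 12:00–13:45, 15:45–16:45, 17:00–18:30.
Jamal ∩ Tomás: 09:00–10:00, 16:00–16:15, 17:30–18:15.
Common window lengths: 60, 15, 45 min; longest is 60.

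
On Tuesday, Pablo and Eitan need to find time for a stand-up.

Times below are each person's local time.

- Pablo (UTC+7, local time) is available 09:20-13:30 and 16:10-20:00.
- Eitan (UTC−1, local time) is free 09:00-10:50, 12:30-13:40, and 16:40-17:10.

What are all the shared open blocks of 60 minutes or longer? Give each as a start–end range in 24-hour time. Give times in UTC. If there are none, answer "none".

10:00–11:50

Pablo → UTC: 02:20–06:30, 09:10–13:00.
Eitan → UTC: 10:00–11:50, 13:30–14:40, 17:40–18:10.
Pablo ∩ Eitan: 10:00–11:50.
Windows ≥ 60 min: 10:00–11:50.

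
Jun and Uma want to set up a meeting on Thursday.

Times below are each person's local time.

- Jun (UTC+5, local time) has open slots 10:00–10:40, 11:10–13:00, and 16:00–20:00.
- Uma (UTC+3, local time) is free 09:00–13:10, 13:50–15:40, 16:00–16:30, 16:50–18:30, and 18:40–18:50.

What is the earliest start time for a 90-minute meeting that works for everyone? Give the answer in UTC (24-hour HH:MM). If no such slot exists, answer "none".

Jun → UTC: 05:00–05:40, 06:10–08:00, 11:00–15:00.
Uma → UTC: 06:00–10:10, 10:50–12:40, 13:00–13:30, 13:50–15:30, 15:40–15:50.
Jun ∩ Uma: 06:10–08:00, 11:00–12:40, 13:00–13:30, 13:50–15:00.
Windows ≥ 90 min: 06:10–08:00, 11:00–12:40.
Earliest such window starts at 06:10.

06:10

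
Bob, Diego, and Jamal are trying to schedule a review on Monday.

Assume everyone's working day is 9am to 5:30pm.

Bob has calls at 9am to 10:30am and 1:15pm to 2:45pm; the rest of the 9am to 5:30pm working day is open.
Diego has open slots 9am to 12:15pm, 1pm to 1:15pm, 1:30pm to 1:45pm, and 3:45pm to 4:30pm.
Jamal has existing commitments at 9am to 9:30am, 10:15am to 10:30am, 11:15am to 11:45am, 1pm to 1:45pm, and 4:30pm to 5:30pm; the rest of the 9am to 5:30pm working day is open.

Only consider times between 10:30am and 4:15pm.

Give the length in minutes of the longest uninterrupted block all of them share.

Bob free within 09:00–17:30: 10:30–13:15, 14:45–17:30.
Jamal free within 09:00–17:30: 09:30–10:15, 10:30–11:15, 11:45–13:00, 13:45–16:30.
Bob ∩ Diego: 10:30–12:15, 13:00–13:15, 15:45–16:30.
Bob ∩ Diego ∩ Jamal: 10:30–11:15, 11:45–12:15, 15:45–16:30.
Restricted to 10:30–16:15: 10:30–11:15, 11:45–12:15, 15:45–16:15.
Common window lengths: 45, 30, 30 min; longest is 45.

45 minutes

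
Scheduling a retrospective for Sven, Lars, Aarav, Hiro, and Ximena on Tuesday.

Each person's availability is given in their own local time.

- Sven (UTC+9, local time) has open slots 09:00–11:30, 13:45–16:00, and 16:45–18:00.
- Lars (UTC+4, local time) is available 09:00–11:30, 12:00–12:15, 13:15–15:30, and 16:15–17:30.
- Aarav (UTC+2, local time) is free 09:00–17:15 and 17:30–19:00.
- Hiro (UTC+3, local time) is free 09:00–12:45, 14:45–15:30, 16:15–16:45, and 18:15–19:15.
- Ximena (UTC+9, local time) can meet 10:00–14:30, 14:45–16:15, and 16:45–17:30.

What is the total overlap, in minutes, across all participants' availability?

15 minutes

Sven → UTC: 00:00–02:30, 04:45–07:00, 07:45–09:00.
Lars → UTC: 05:00–07:30, 08:00–08:15, 09:15–11:30, 12:15–13:30.
Aarav → UTC: 07:00–15:15, 15:30–17:00.
Hiro → UTC: 06:00–09:45, 11:45–12:30, 13:15–13:45, 15:15–16:15.
Ximena → UTC: 01:00–05:30, 05:45–07:15, 07:45–08:30.
Sven ∩ Lars: 05:00–07:00, 08:00–08:15.
Sven ∩ Lars ∩ Aarav: 08:00–08:15.
Sven ∩ Lars ∩ Aarav ∩ Hiro: 08:00–08:15.
Sven ∩ Lars ∩ Aarav ∩ Hiro ∩ Ximena: 08:00–08:15.
Total common minutes: 15.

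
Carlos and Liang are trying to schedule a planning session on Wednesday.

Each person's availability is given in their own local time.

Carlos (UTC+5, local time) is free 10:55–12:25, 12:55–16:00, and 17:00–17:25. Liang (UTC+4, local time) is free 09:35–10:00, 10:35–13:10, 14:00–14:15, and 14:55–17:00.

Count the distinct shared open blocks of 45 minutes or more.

Carlos → UTC: 05:55–07:25, 07:55–11:00, 12:00–12:25.
Liang → UTC: 05:35–06:00, 06:35–09:10, 10:00–10:15, 10:55–13:00.
Carlos ∩ Liang: 05:55–06:00, 06:35–07:25, 07:55–09:10, 10:00–10:15, 10:55–11:00, 12:00–12:25.
Windows ≥ 45 min: 06:35–07:25, 07:55–09:10.
That's 2 windows.

2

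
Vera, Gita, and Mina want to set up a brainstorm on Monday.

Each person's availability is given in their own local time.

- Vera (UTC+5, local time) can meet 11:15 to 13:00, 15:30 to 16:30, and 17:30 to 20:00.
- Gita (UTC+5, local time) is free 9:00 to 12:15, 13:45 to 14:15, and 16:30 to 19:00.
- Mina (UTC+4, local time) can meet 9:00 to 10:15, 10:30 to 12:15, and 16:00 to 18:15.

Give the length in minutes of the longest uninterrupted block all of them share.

90 minutes

Vera → UTC: 06:15–08:00, 10:30–11:30, 12:30–15:00.
Gita → UTC: 04:00–07:15, 08:45–09:15, 11:30–14:00.
Mina → UTC: 05:00–06:15, 06:30–08:15, 12:00–14:15.
Vera ∩ Gita: 06:15–07:15, 12:30–14:00.
Vera ∩ Gita ∩ Mina: 06:30–07:15, 12:30–14:00.
Common window lengths: 45, 90 min; longest is 90.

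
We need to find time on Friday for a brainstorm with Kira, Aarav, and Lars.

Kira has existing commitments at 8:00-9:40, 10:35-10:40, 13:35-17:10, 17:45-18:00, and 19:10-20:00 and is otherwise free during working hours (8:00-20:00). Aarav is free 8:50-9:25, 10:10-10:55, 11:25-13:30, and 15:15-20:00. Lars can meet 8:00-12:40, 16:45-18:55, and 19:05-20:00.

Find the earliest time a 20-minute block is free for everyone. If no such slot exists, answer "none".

Kira free within 08:00–20:00: 09:40–10:35, 10:40–13:35, 17:10–17:45, 18:00–19:10.
Kira ∩ Aarav: 10:10–10:35, 10:40–10:55, 11:25–13:30, 17:10–17:45, 18:00–19:10.
Kira ∩ Aarav ∩ Lars: 10:10–10:35, 10:40–10:55, 11:25–12:40, 17:10–17:45, 18:00–18:55, 19:05–19:10.
Windows ≥ 20 min: 10:10–10:35, 11:25–12:40, 17:10–17:45, 18:00–18:55.
Earliest such window starts at 10:10.

10:10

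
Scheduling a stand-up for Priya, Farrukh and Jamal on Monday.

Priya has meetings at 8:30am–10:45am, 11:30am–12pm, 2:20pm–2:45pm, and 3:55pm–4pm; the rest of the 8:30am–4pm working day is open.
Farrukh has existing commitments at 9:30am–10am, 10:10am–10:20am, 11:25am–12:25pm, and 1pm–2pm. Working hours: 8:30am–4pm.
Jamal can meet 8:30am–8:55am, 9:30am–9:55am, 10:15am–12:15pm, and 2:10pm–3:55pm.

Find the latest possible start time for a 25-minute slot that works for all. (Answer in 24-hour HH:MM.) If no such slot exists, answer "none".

15:30

Priya free within 08:30–16:00: 10:45–11:30, 12:00–14:20, 14:45–15:55.
Farrukh free within 08:30–16:00: 08:30–09:30, 10:00–10:10, 10:20–11:25, 12:25–13:00, 14:00–16:00.
Priya ∩ Farrukh: 10:45–11:25, 12:25–13:00, 14:00–14:20, 14:45–15:55.
Priya ∩ Farrukh ∩ Jamal: 10:45–11:25, 14:10–14:20, 14:45–15:55.
Windows ≥ 25 min: 10:45–11:25, 14:45–15:55.
Latest start in the last window 14:45–15:55 is 15:55 − 25 min = 15:30.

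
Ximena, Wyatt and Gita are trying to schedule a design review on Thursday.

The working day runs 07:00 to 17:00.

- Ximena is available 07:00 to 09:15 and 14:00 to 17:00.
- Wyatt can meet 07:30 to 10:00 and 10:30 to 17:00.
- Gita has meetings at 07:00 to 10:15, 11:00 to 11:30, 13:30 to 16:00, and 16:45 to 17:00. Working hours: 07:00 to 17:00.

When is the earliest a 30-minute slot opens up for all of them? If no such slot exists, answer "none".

16:00

Gita free within 07:00–17:00: 10:15–11:00, 11:30–13:30, 16:00–16:45.
Ximena ∩ Wyatt: 07:30–09:15, 14:00–17:00.
Ximena ∩ Wyatt ∩ Gita: 16:00–16:45.
Windows ≥ 30 min: 16:00–16:45.
Earliest such window starts at 16:00.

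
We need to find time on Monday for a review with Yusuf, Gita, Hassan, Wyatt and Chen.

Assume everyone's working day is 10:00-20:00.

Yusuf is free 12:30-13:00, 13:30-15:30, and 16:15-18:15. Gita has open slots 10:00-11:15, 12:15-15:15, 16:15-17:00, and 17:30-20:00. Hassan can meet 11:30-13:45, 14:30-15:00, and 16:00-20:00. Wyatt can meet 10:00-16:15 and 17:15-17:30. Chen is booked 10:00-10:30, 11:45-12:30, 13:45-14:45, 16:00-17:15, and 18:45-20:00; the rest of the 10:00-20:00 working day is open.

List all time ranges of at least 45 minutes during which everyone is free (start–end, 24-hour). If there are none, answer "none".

Chen free within 10:00–20:00: 10:30–11:45, 12:30–13:45, 14:45–16:00, 17:15–18:45.
Yusuf ∩ Gita: 12:30–13:00, 13:30–15:15, 16:15–17:00, 17:30–18:15.
Yusuf ∩ Gita ∩ Hassan: 12:30–13:00, 13:30–13:45, 14:30–15:00, 16:15–17:00, 17:30–18:15.
Yusuf ∩ Gita ∩ Hassan ∩ Wyatt: 12:30–13:00, 13:30–13:45, 14:30–15:00.
Yusuf ∩ Gita ∩ Hassan ∩ Wyatt ∩ Chen: 12:30–13:00, 13:30–13:45, 14:45–15:00.
Windows ≥ 45 min: (none).

none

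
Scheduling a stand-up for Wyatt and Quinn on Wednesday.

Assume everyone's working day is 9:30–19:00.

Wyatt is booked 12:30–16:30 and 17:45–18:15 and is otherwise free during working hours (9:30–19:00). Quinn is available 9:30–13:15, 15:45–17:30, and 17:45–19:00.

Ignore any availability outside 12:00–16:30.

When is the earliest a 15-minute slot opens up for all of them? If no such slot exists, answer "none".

Wyatt free within 09:30–19:00: 09:30–12:30, 16:30–17:45, 18:15–19:00.
Wyatt ∩ Quinn: 09:30–12:30, 16:30–17:30, 18:15–19:00.
Restricted to 12:00–16:30: 12:00–12:30.
Windows ≥ 15 min: 12:00–12:30.
Earliest such window starts at 12:00.

12:00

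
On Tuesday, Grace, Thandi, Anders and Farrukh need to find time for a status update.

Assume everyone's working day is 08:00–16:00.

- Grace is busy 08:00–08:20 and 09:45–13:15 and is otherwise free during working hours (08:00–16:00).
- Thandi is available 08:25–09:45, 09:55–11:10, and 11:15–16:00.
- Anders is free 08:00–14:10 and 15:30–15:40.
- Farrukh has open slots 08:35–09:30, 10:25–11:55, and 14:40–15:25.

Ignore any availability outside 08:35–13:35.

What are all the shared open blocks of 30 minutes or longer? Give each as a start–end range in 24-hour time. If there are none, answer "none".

Grace free within 08:00–16:00: 08:20–09:45, 13:15–16:00.
Grace ∩ Thandi: 08:25–09:45, 13:15–16:00.
Grace ∩ Thandi ∩ Anders: 08:25–09:45, 13:15–14:10, 15:30–15:40.
Grace ∩ Thandi ∩ Anders ∩ Farrukh: 08:35–09:30.
Restricted to 08:35–13:35: 08:35–09:30.
Windows ≥ 30 min: 08:35–09:30.

08:35–09:30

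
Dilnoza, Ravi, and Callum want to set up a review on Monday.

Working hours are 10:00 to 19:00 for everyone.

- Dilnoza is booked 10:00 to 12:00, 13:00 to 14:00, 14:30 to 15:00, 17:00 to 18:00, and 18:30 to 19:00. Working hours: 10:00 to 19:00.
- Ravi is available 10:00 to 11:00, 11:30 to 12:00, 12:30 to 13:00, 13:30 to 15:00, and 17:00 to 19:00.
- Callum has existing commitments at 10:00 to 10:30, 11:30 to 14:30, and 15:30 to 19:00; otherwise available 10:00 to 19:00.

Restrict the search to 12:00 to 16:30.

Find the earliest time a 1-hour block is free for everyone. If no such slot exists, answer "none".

none

Dilnoza free within 10:00–19:00: 12:00–13:00, 14:00–14:30, 15:00–17:00, 18:00–18:30.
Callum free within 10:00–19:00: 10:30–11:30, 14:30–15:30.
Dilnoza ∩ Ravi: 12:30–13:00, 14:00–14:30, 18:00–18:30.
Dilnoza ∩ Ravi ∩ Callum: (none).
Restricted to 12:00–16:30: (none).
Windows ≥ 60 min: (none).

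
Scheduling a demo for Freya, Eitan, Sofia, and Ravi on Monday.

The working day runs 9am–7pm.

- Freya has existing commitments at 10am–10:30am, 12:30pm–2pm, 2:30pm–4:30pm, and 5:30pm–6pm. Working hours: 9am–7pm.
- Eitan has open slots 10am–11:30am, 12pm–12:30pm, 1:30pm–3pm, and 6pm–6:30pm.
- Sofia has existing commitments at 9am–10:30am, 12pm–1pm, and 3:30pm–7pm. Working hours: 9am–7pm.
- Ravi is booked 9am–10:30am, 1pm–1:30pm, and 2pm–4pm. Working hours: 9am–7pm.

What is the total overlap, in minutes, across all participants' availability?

60 minutes

Freya free within 09:00–19:00: 09:00–10:00, 10:30–12:30, 14:00–14:30, 16:30–17:30, 18:00–19:00.
Sofia free within 09:00–19:00: 10:30–12:00, 13:00–15:30.
Ravi free within 09:00–19:00: 10:30–13:00, 13:30–14:00, 16:00–19:00.
Freya ∩ Eitan: 10:30–11:30, 12:00–12:30, 14:00–14:30, 18:00–18:30.
Freya ∩ Eitan ∩ Sofia: 10:30–11:30, 14:00–14:30.
Freya ∩ Eitan ∩ Sofia ∩ Ravi: 10:30–11:30.
Total common minutes: 60.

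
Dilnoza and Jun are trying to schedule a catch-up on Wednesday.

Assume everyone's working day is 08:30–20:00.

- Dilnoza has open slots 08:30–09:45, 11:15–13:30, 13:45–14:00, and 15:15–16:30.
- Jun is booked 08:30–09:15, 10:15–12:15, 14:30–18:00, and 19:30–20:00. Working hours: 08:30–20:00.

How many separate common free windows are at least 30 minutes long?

Jun free within 08:30–20:00: 09:15–10:15, 12:15–14:30, 18:00–19:30.
Dilnoza ∩ Jun: 09:15–09:45, 12:15–13:30, 13:45–14:00.
Windows ≥ 30 min: 09:15–09:45, 12:15–13:30.
That's 2 windows.

2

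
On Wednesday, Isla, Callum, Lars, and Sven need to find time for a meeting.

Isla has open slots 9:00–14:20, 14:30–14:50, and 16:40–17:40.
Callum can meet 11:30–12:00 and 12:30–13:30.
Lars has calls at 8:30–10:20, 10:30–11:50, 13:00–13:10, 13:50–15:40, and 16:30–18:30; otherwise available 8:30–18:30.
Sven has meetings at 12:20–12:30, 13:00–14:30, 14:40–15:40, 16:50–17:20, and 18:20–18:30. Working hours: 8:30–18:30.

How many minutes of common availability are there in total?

Lars free within 08:30–18:30: 10:20–10:30, 11:50–13:00, 13:10–13:50, 15:40–16:30.
Sven free within 08:30–18:30: 08:30–12:20, 12:30–13:00, 14:30–14:40, 15:40–16:50, 17:20–18:20.
Isla ∩ Callum: 11:30–12:00, 12:30–13:30.
Isla ∩ Callum ∩ Lars: 11:50–12:00, 12:30–13:00, 13:10–13:30.
Isla ∩ Callum ∩ Lars ∩ Sven: 11:50–12:00, 12:30–13:00.
Total common minutes: 10 + 30 = 40.

40 minutes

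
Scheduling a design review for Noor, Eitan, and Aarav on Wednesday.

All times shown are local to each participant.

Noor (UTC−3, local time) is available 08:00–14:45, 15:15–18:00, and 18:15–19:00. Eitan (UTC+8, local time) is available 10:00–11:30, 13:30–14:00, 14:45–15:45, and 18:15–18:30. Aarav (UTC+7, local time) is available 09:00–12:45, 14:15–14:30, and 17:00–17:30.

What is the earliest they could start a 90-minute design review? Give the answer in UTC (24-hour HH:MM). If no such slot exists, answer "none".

none

Noor → UTC: 11:00–17:45, 18:15–21:00, 21:15–22:00.
Eitan → UTC: 02:00–03:30, 05:30–06:00, 06:45–07:45, 10:15–10:30.
Aarav → UTC: 02:00–05:45, 07:15–07:30, 10:00–10:30.
Noor ∩ Eitan: (none).
Noor ∩ Eitan ∩ Aarav: (none).
Windows ≥ 90 min: (none).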